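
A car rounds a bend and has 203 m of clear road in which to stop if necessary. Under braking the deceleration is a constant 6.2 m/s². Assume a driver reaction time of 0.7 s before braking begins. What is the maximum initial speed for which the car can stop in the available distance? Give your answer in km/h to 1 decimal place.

Maximum speed ≈ 165.7 km/h

Stopping distance: v·t_r + v²/(2a) = 203 with t_r = 0.7 s and a = 6.200 m/s².
So v² + 8.680 v − 2517.20 = 0.
Positive root: v = −a·t_r + √((a·t_r)² + 2a·d) = −4.340 + √(18.836 + 2517.20) = 46.0191 m/s.
46.0191 m/s × 3.6 = 165.669 km/h.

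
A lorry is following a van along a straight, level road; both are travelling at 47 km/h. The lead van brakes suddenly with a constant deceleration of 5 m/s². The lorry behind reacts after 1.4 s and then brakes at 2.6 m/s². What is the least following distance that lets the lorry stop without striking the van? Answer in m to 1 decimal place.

47 km/h ÷ 3.6 = 13.0556 m/s.
Leader travels v²/(2a_L) = 170.449 / 10.000 = 17.045 m before stopping.
Follower covers v·t_r = 13.0556 × 1.4 = 18.278 m while reacting, then v²/(2a_F) = 170.449 / 5.200 = 32.779 m while braking, for a total of 18.278 + 32.779 = 51.057 m.
Since a_F ≤ a_L and the follower starts braking later, the follower is never slower than the leader, so the closest approach is when both have stopped.
Minimum gap = 51.057 − 17.045 = 34.012 m.

Minimum gap ≈ 34.0 m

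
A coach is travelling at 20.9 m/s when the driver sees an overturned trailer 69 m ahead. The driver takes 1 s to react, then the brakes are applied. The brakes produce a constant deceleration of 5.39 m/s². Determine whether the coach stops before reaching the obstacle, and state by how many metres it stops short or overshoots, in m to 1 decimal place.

Yes — it stops 7.6 m short of the obstacle

Reaction distance = 20.9000 × 1 = 20.900 m.
Braking distance = v²/(2a) = 436.810 / 10.780 = 40.520 m.
Total stopping distance = 20.900 + 40.520 = 61.420 m, vs 69 m available — it stops with 69 − 61.420 = 7.580 m to spare.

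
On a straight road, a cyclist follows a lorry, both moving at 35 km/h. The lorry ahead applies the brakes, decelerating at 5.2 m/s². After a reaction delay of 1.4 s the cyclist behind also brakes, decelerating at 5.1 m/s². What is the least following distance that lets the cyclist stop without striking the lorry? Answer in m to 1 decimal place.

35 km/h ÷ 3.6 = 9.7222 m/s.
Leader travels v²/(2a_L) = 94.521 / 10.400 = 9.089 m before stopping.
Follower covers v·t_r = 9.7222 × 1.4 = 13.611 m while reacting, then v²/(2a_F) = 94.521 / 10.200 = 9.267 m while braking, for a total of 13.611 + 9.267 = 22.878 m.
Since a_F ≤ a_L and the follower starts braking later, the follower is never slower than the leader, so the closest approach is when both have stopped.
Minimum gap = 22.878 − 9.089 = 13.789 m.

Minimum gap ≈ 13.8 m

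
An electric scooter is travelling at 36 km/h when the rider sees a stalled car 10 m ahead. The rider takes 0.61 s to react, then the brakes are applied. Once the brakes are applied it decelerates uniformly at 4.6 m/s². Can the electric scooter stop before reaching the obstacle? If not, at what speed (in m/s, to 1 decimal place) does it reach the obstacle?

36 km/h ÷ 3.6 = 10.0000 m/s.
Reaction distance = 10.0000 × 0.61 = 6.100 m.
Braking distance needed to stop: v²/(2a) = 100.000 / 9.200 = 10.870 m, so total needed = 6.100 + 10.870 = 16.970 m > 10 m — it cannot stop.
Distance remaining when braking begins: 10 − 6.100 = 3.900 m.
v² = v₀² − 2a·d = 100.000 − 2 × 4.600 × 3.900 = 64.120 m²/s².
v = √64.120 = 8.007 m/s.

No — it strikes the obstacle at 8.0 m/s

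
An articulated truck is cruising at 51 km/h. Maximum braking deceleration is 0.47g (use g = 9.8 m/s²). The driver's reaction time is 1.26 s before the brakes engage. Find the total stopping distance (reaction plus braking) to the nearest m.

Total stopping distance ≈ 40 m

51 km/h ÷ 3.6 = 14.1667 m/s.
a = 0.47 × 9.8 = 4.606 m/s².
Reaction distance = v·t_r = 14.1667 × 1.26 = 17.850 m.
Braking distance = v²/(2a) = 14.1667² / (2 × 4.606) = 200.695 / 9.212 = 21.786 m.
Total = 17.850 + 21.786 = 39.636 m.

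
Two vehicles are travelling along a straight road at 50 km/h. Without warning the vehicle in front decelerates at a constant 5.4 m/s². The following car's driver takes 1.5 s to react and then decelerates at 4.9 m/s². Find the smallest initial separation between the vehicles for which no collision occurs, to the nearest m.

50 km/h ÷ 3.6 = 13.8889 m/s.
Leader travels v²/(2a_L) = 192.902 / 10.800 = 17.861 m before stopping.
Follower covers v·t_r = 13.8889 × 1.5 = 20.833 m while reacting, then v²/(2a_F) = 192.902 / 9.800 = 19.684 m while braking, for a total of 20.833 + 19.684 = 40.517 m.
Since a_F ≤ a_L and the follower starts braking later, the follower is never slower than the leader, so the closest approach is when both have stopped.
Minimum gap = 40.517 − 17.861 = 22.656 m.

Minimum gap ≈ 23 m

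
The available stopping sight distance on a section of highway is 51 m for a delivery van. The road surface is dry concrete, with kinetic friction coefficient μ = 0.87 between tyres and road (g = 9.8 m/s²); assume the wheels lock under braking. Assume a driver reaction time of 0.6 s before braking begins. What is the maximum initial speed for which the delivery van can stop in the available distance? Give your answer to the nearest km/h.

Maximum speed ≈ 89 km/h

a = μg = 0.87 × 9.8 = 8.526 m/s².
Stopping distance: v·t_r + v²/(2a) = 51 with t_r = 0.6 s and a = 8.526 m/s².
So v² + 10.231 v − 869.65 = 0.
Positive root: v = −a·t_r + √((a·t_r)² + 2a·d) = −5.116 + √(26.173 + 869.65) = 24.8143 m/s.
24.8143 m/s × 3.6 = 89.331 km/h.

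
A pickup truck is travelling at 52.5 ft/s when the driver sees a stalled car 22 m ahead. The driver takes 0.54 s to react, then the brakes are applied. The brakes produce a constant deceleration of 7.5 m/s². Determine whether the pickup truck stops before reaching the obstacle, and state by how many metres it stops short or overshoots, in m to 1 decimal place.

No — it overshoots by 3.7 m

52.5 ft/s × 0.3048 = 16.0020 m/s.
Reaction distance = 16.0020 × 0.54 = 8.641 m.
Braking distance = v²/(2a) = 256.064 / 15.000 = 17.071 m.
Total stopping distance = 8.641 + 17.071 = 25.712 m, vs 22 m available — it cannot stop in time and overshoots by 25.712 − 22 = 3.712 m.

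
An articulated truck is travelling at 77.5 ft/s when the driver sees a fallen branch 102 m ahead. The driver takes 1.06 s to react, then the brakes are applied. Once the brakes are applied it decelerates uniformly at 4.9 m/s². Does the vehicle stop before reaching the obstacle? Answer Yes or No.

77.5 ft/s × 0.3048 = 23.6220 m/s.
Reaction distance = 23.6220 × 1.06 = 25.039 m.
Braking distance = v²/(2a) = 557.999 / 9.800 = 56.939 m.
Total stopping distance = 25.039 + 56.939 = 81.978 m, vs 102 m available — it stops with 102 − 81.978 = 20.022 m to spare.

Yes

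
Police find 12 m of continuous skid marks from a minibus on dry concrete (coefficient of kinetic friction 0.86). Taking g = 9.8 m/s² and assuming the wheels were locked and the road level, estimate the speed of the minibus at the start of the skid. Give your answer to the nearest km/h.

Deceleration a = μg = 0.86 × 9.8 = 8.428 m/s².
v = √(2a·d) = √(2 × 8.428 × 12) = √202.272 = 14.2222 m/s.
= 14.2222 × 3.6 = 51.200 km/h.

Initial speed ≈ 51 km/h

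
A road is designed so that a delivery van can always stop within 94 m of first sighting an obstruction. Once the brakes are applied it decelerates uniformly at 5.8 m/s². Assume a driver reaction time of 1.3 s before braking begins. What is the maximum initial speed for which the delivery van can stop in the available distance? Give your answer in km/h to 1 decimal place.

Stopping distance: v·t_r + v²/(2a) = 94 with t_r = 1.3 s and a = 5.800 m/s².
So v² + 15.080 v − 1090.40 = 0.
Positive root: v = −a·t_r + √((a·t_r)² + 2a·d) = −7.540 + √(56.852 + 1090.40) = 26.3311 m/s.
26.3311 m/s × 3.6 = 94.792 km/h.

Maximum speed ≈ 94.8 km/h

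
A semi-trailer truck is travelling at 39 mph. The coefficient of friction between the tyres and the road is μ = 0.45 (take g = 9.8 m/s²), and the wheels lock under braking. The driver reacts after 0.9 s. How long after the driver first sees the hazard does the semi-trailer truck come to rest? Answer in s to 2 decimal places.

Total time ≈ 4.85 s

39 mph × 0.44704 = 17.4346 m/s.
a = μg = 0.45 × 9.8 = 4.410 m/s².
Braking time = v/a = 17.4346 / 4.410 = 3.953 s.
Total = 0.9 + 3.953 = 4.853 s.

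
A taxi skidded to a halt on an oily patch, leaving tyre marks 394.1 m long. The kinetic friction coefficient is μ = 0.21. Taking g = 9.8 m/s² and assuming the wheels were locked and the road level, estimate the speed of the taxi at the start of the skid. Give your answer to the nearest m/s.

Deceleration a = μg = 0.21 × 9.8 = 2.058 m/s².
v = √(2a·d) = √(2 × 2.058 × 394.1) = √1622.116 = 40.2755 m/s.

Initial speed ≈ 40 m/s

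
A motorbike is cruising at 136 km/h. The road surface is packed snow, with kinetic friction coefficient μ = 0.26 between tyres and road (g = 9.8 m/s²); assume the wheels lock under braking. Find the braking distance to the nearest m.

Braking distance ≈ 280 m

136 km/h ÷ 3.6 = 37.7778 m/s.
a = μg = 0.26 × 9.8 = 2.548 m/s².
Braking distance = v²/(2a) = 37.7778² / (2 × 2.548) = 1427.162 / 5.096 = 280.055 m.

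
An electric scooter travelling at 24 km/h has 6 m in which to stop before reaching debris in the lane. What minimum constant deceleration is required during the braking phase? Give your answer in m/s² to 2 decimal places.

24 km/h ÷ 3.6 = 6.6667 m/s.
v² = 2a·d ⇒ a = v²/(2d) = 6.6667² / (2 × 6.000) = 44.445 / 12.000 = 3.7037 m/s².

Required deceleration ≈ 3.70 m/s²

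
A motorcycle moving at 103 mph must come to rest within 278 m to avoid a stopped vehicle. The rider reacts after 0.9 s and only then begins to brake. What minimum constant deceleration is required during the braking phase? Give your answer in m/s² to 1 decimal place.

103 mph × 0.44704 = 46.0451 m/s.
Distance covered during reaction = 46.0451 × 0.9 = 41.441 m.
Distance available for braking: 278 − 41.441 = 236.559 m.
v² = 2a·d ⇒ a = v²/(2d) = 46.0451² / (2 × 236.559) = 2120.151 / 473.118 = 4.4812 m/s².

Required deceleration ≈ 4.5 m/s²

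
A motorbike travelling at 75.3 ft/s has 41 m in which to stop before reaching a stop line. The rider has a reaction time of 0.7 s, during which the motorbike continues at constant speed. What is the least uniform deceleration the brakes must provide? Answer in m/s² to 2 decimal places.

75.3 ft/s × 0.3048 = 22.9514 m/s.
Distance covered during reaction = 22.9514 × 0.7 = 16.066 m.
Distance available for braking: 41 − 16.066 = 24.934 m.
v² = 2a·d ⇒ a = v²/(2d) = 22.9514² / (2 × 24.934) = 526.767 / 49.868 = 10.5632 m/s².

Required deceleration ≈ 10.56 m/s²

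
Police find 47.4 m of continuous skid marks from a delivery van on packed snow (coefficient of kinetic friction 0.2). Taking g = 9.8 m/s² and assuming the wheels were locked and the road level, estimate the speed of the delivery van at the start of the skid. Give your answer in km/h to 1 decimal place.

Deceleration a = μg = 0.2 × 9.8 = 1.960 m/s².
v = √(2a·d) = √(2 × 1.960 × 47.4) = √185.808 = 13.6311 m/s.
= 13.6311 × 3.6 = 49.072 km/h.

Initial speed ≈ 49.1 km/h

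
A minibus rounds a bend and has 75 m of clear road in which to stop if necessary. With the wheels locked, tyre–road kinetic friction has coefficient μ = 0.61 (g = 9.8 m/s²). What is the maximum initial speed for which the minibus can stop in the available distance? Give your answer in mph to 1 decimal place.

a = μg = 0.61 × 9.8 = 5.978 m/s².
v²/(2a) = d ⇒ v = √(2 × 5.978 × 75) = √896.70 = 29.9449 m/s.
29.9449 m/s ÷ 0.44704 = 66.985 mph.

Maximum speed ≈ 67.0 mph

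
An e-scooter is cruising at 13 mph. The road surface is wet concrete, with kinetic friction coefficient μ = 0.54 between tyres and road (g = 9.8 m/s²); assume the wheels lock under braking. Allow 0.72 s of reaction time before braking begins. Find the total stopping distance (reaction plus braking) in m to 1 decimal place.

13 mph × 0.44704 = 5.8115 m/s.
a = μg = 0.54 × 9.8 = 5.292 m/s².
Reaction distance = v·t_r = 5.8115 × 0.72 = 4.184 m.
Braking distance = v²/(2a) = 5.8115² / (2 × 5.292) = 33.774 / 10.584 = 3.191 m.
Total = 4.184 + 3.191 = 7.375 m.

Total stopping distance ≈ 7.4 m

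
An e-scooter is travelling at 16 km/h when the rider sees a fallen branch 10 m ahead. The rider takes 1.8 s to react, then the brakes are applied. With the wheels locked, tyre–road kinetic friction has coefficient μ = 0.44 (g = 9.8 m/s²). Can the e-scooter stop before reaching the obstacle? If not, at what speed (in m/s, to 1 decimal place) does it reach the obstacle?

No — it strikes the obstacle at 1.6 m/s

16 km/h ÷ 3.6 = 4.4444 m/s.
a = μg = 0.44 × 9.8 = 4.312 m/s².
Reaction distance = 4.4444 × 1.8 = 8.000 m.
Braking distance needed to stop: v²/(2a) = 19.753 / 8.624 = 2.290 m, so total needed = 8.000 + 2.290 = 10.290 m > 10 m — it cannot stop.
Distance remaining when braking begins: 10 − 8.000 = 2.000 m.
v² = v₀² − 2a·d = 19.753 − 2 × 4.312 × 2.000 = 2.505 m²/s².
v = √2.505 = 1.583 m/s.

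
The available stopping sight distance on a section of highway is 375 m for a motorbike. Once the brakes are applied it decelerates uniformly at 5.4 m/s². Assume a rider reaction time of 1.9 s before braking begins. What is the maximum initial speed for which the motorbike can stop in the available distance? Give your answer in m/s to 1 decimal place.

Maximum speed ≈ 54.2 m/s

Stopping distance: v·t_r + v²/(2a) = 375 with t_r = 1.9 s and a = 5.400 m/s².
So v² + 20.520 v − 4050.00 = 0.
Positive root: v = −a·t_r + √((a·t_r)² + 2a·d) = −10.260 + √(105.268 + 4050.00) = 54.2014 m/s.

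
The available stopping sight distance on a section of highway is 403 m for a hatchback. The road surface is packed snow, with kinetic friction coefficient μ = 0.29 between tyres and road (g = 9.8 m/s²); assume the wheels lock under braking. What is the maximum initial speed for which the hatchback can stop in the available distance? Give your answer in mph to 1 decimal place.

a = μg = 0.29 × 9.8 = 2.842 m/s².
v²/(2a) = d ⇒ v = √(2 × 2.842 × 403) = √2290.65 = 47.8607 m/s.
47.8607 m/s ÷ 0.44704 = 107.061 mph.

Maximum speed ≈ 107.1 mph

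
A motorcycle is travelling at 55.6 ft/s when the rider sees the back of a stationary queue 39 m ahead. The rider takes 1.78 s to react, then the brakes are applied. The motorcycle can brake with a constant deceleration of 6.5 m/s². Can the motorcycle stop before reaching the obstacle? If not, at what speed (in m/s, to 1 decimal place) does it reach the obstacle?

No — it strikes the obstacle at 13.1 m/s

55.6 ft/s × 0.3048 = 16.9469 m/s.
Reaction distance = 16.9469 × 1.78 = 30.165 m.
Braking distance needed to stop: v²/(2a) = 287.197 / 13.000 = 22.092 m, so total needed = 30.165 + 22.092 = 52.257 m > 39 m — it cannot stop.
Distance remaining when braking begins: 39 − 30.165 = 8.835 m.
v² = v₀² − 2a·d = 287.197 − 2 × 6.500 × 8.835 = 172.342 m²/s².
v = √172.342 = 13.128 m/s.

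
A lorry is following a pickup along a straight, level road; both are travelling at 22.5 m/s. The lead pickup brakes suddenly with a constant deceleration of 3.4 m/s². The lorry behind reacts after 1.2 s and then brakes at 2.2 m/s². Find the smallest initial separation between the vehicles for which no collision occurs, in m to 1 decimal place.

Leader travels v²/(2a_L) = 506.250 / 6.800 = 74.449 m before stopping.
Follower covers v·t_r = 22.5000 × 1.2 = 27.000 m while reacting, then v²/(2a_F) = 506.250 / 4.400 = 115.057 m while braking, for a total of 27.000 + 115.057 = 142.057 m.
Since a_F ≤ a_L and the follower starts braking later, the follower is never slower than the leader, so the closest approach is when both have stopped.
Minimum gap = 142.057 − 74.449 = 67.608 m.

Minimum gap ≈ 67.6 m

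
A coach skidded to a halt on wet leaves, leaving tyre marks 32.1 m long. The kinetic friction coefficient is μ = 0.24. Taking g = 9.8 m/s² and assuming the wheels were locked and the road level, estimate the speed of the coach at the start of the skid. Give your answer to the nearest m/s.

Initial speed ≈ 12 m/s

Deceleration a = μg = 0.24 × 9.8 = 2.352 m/s².
v = √(2a·d) = √(2 × 2.352 × 32.1) = √150.998 = 12.2881 m/s.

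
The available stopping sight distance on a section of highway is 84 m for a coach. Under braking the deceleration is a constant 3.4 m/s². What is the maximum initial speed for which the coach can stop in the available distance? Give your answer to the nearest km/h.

v²/(2a) = d ⇒ v = √(2 × 3.400 × 84) = √571.20 = 23.8998 m/s.
23.8998 m/s × 3.6 = 86.039 km/h.

Maximum speed ≈ 86 km/h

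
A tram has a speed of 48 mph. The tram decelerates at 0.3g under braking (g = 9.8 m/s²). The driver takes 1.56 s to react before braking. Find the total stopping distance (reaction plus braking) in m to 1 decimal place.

48 mph × 0.44704 = 21.4579 m/s.
a = 0.3 × 9.8 = 2.940 m/s².
Reaction distance = v·t_r = 21.4579 × 1.56 = 33.474 m.
Braking distance = v²/(2a) = 21.4579² / (2 × 2.940) = 460.441 / 5.880 = 78.306 m.
Total = 33.474 + 78.306 = 111.780 m.

Total stopping distance ≈ 111.8 m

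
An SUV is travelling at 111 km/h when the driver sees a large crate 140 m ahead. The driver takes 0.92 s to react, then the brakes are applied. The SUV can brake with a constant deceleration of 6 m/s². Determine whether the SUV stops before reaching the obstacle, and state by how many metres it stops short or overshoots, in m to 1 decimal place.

111 km/h ÷ 3.6 = 30.8333 m/s.
Reaction distance = 30.8333 × 0.92 = 28.367 m.
Braking distance = v²/(2a) = 950.692 / 12.000 = 79.224 m.
Total stopping distance = 28.367 + 79.224 = 107.591 m, vs 140 m available — it stops with 140 − 107.591 = 32.409 m to spare.

Yes — it stops 32.4 m short of the obstacle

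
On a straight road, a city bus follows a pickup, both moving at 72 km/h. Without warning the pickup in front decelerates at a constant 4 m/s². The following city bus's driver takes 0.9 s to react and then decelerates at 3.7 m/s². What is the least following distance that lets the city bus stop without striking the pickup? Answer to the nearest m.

72 km/h ÷ 3.6 = 20.0000 m/s.
Leader travels v²/(2a_L) = 400.000 / 8.000 = 50.000 m before stopping.
Follower covers v·t_r = 20.0000 × 0.9 = 18.000 m while reacting, then v²/(2a_F) = 400.000 / 7.400 = 54.054 m while braking, for a total of 18.000 + 54.054 = 72.054 m.
Since a_F ≤ a_L and the follower starts braking later, the follower is never slower than the leader, so the closest approach is when both have stopped.
Minimum gap = 72.054 − 50.000 = 22.054 m.

Minimum gap ≈ 22 m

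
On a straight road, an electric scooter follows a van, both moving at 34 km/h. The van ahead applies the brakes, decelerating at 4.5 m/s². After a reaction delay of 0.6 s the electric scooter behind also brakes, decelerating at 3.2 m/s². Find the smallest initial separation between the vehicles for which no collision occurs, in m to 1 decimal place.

34 km/h ÷ 3.6 = 9.4444 m/s.
Leader travels v²/(2a_L) = 89.197 / 9.000 = 9.911 m before stopping.
Follower covers v·t_r = 9.4444 × 0.6 = 5.667 m while reacting, then v²/(2a_F) = 89.197 / 6.400 = 13.937 m while braking, for a total of 5.667 + 13.937 = 19.604 m.
Since a_F ≤ a_L and the follower starts braking later, the follower is never slower than the leader, so the closest approach is when both have stopped.
Minimum gap = 19.604 − 9.911 = 9.693 m.

Minimum gap ≈ 9.7 m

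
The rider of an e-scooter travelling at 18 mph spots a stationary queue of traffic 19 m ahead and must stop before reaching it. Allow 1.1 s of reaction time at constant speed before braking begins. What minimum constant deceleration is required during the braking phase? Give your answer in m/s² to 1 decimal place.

18 mph × 0.44704 = 8.0467 m/s.
Distance covered during reaction = 8.0467 × 1.1 = 8.851 m.
Distance available for braking: 19 − 8.851 = 10.149 m.
v² = 2a·d ⇒ a = v²/(2d) = 8.0467² / (2 × 10.149) = 64.749 / 20.298 = 3.1899 m/s².

Required deceleration ≈ 3.2 m/s²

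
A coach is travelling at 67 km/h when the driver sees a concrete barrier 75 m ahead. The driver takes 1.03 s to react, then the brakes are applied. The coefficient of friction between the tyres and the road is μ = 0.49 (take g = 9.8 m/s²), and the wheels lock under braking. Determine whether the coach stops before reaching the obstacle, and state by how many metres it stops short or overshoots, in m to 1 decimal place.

Yes — it stops 19.8 m short of the obstacle

67 km/h ÷ 3.6 = 18.6111 m/s.
a = μg = 0.49 × 9.8 = 4.802 m/s².
Reaction distance = 18.6111 × 1.03 = 19.169 m.
Braking distance = v²/(2a) = 346.373 / 9.604 = 36.065 m.
Total stopping distance = 19.169 + 36.065 = 55.234 m, vs 75 m available — it stops with 75 − 55.234 = 19.766 m to spare.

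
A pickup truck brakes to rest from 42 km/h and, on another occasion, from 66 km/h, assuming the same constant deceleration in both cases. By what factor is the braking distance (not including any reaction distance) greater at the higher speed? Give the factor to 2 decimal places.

Braking distance d = v²/(2a), so with a fixed, d ∝ v².
Factor = (66/42)² = 1.5714² = 2.4693.

Factor ≈ 2.47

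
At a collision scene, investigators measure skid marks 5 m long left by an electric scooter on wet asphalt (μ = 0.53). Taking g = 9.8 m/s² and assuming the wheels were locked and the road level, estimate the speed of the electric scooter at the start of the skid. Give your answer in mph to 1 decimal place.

Deceleration a = μg = 0.53 × 9.8 = 5.194 m/s².
v = √(2a·d) = √(2 × 5.194 × 5) = √51.940 = 7.2069 m/s.
= 7.2069 ÷ 0.44704 = 16.121 mph.

Initial speed ≈ 16.1 mph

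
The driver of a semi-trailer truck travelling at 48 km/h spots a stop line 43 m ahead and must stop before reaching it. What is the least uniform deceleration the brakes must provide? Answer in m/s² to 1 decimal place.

48 km/h ÷ 3.6 = 13.3333 m/s.
v² = 2a·d ⇒ a = v²/(2d) = 13.3333² / (2 × 43.000) = 177.777 / 86.000 = 2.0672 m/s².

Required deceleration ≈ 2.1 m/s²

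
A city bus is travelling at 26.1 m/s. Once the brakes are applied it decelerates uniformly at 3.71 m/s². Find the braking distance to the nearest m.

Braking distance = v²/(2a) = 26.1000² / (2 × 3.710) = 681.210 / 7.420 = 91.807 m.

Braking distance ≈ 92 m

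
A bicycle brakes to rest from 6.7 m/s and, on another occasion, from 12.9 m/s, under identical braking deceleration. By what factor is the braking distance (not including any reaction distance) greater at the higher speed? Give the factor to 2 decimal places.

Factor ≈ 3.71

Braking distance d = v²/(2a), so with a fixed, d ∝ v².
Factor = (12.9/6.7)² = 1.9254² = 3.7072.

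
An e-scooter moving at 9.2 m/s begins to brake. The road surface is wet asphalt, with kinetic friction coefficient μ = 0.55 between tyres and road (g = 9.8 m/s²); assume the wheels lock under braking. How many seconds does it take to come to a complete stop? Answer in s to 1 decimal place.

a = μg = 0.55 × 9.8 = 5.390 m/s².
Braking time = v/a = 9.2000 / 5.390 = 1.707 s.

Braking time ≈ 1.7 s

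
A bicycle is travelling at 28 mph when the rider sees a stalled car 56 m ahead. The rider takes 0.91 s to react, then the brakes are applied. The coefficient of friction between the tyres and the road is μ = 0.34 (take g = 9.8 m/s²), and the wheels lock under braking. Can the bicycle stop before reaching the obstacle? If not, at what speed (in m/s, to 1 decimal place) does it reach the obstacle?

28 mph × 0.44704 = 12.5171 m/s.
a = μg = 0.34 × 9.8 = 3.332 m/s².
Reaction distance = 12.5171 × 0.91 = 11.391 m.
Braking distance = v²/(2a) = 156.678 / 6.664 = 23.511 m.
Total stopping distance = 11.391 + 23.511 = 34.902 m, vs 56 m available — it stops with 56 − 34.902 = 21.098 m to spare.

Yes — it stops about 21.1 m short of the obstacle, so it never reaches it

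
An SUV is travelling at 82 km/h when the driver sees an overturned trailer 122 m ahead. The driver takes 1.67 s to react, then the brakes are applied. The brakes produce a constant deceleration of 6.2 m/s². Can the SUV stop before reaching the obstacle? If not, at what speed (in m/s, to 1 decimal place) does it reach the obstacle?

82 km/h ÷ 3.6 = 22.7778 m/s.
Reaction distance = 22.7778 × 1.67 = 38.039 m.
Braking distance = v²/(2a) = 518.828 / 12.400 = 41.841 m.
Total stopping distance = 38.039 + 41.841 = 79.880 m, vs 122 m available — it stops with 122 − 79.880 = 42.120 m to spare.

Yes — it stops about 42.1 m short of the obstacle, so it never reaches it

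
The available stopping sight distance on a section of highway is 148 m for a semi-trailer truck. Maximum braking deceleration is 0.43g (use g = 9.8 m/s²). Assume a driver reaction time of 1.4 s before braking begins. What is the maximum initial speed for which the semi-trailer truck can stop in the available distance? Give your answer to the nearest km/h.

a = 0.43 × 9.8 = 4.214 m/s².
Stopping distance: v·t_r + v²/(2a) = 148 with t_r = 1.4 s and a = 4.214 m/s².
So v² + 11.799 v − 1247.34 = 0.
Positive root: v = −a·t_r + √((a·t_r)² + 2a·d) = −5.900 + √(34.810 + 1247.34) = 29.9071 m/s.
29.9071 m/s × 3.6 = 107.666 km/h.

Maximum speed ≈ 108 km/h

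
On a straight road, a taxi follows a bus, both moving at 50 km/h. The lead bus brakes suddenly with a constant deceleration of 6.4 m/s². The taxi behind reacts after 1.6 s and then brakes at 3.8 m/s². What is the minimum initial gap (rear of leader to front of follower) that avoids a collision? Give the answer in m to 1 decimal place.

Minimum gap ≈ 32.5 m

50 km/h ÷ 3.6 = 13.8889 m/s.
Leader travels v²/(2a_L) = 192.902 / 12.800 = 15.070 m before stopping.
Follower covers v·t_r = 13.8889 × 1.6 = 22.222 m while reacting, then v²/(2a_F) = 192.902 / 7.600 = 25.382 m while braking, for a total of 22.222 + 25.382 = 47.604 m.
Since a_F ≤ a_L and the follower starts braking later, the follower is never slower than the leader, so the closest approach is when both have stopped.
Minimum gap = 47.604 − 15.070 = 32.534 m.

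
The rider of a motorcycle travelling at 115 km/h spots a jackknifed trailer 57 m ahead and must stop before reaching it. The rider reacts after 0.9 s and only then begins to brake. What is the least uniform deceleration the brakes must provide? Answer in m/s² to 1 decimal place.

Required deceleration ≈ 18.1 m/s²

115 km/h ÷ 3.6 = 31.9444 m/s.
Distance covered during reaction = 31.9444 × 0.9 = 28.750 m.
Distance available for braking: 57 − 28.750 = 28.250 m.
v² = 2a·d ⇒ a = v²/(2d) = 31.9444² / (2 × 28.250) = 1020.445 / 56.500 = 18.0610 m/s².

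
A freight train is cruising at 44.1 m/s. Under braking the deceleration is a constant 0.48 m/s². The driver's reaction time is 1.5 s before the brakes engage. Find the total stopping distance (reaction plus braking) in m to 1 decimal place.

Total stopping distance ≈ 2092.0 m

Reaction distance = v·t_r = 44.1000 × 1.5 = 66.150 m.
Braking distance = v²/(2a) = 44.1000² / (2 × 0.480) = 1944.810 / 0.960 = 2025.844 m.
Total = 66.150 + 2025.844 = 2091.994 m.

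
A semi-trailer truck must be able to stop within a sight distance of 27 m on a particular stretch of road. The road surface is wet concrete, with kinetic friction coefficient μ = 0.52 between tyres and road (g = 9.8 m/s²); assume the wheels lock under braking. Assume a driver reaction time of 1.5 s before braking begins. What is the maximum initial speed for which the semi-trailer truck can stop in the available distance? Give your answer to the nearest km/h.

Maximum speed ≈ 38 km/h

a = μg = 0.52 × 9.8 = 5.096 m/s².
Stopping distance: v·t_r + v²/(2a) = 27 with t_r = 1.5 s and a = 5.096 m/s².
So v² + 15.288 v − 275.18 = 0.
Positive root: v = −a·t_r + √((a·t_r)² + 2a·d) = −7.644 + √(58.431 + 275.18) = 10.6210 m/s.
10.6210 m/s × 3.6 = 38.236 km/h.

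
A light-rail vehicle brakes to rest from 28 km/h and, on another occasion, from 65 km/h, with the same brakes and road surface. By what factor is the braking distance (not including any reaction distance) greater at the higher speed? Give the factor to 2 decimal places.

Braking distance d = v²/(2a), so with a fixed, d ∝ v².
Factor = (65/28)² = 2.3214² = 5.3889.

Factor ≈ 5.39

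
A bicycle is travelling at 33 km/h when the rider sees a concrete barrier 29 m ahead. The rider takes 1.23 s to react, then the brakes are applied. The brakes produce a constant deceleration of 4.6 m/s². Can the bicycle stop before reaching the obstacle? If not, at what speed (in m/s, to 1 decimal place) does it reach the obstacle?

Yes — it stops about 8.6 m short of the obstacle, so it never reaches it

33 km/h ÷ 3.6 = 9.1667 m/s.
Reaction distance = 9.1667 × 1.23 = 11.275 m.
Braking distance = v²/(2a) = 84.028 / 9.200 = 9.133 m.
Total stopping distance = 11.275 + 9.133 = 20.408 m, vs 29 m available — it stops with 29 − 20.408 = 8.592 m to spare.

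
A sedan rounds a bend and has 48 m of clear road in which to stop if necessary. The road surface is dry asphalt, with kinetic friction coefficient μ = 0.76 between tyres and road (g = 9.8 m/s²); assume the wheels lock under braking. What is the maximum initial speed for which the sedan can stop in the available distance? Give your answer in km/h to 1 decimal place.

a = μg = 0.76 × 9.8 = 7.448 m/s².
v²/(2a) = d ⇒ v = √(2 × 7.448 × 48) = √715.01 = 26.7397 m/s.
26.7397 m/s × 3.6 = 96.263 km/h.

Maximum speed ≈ 96.3 km/h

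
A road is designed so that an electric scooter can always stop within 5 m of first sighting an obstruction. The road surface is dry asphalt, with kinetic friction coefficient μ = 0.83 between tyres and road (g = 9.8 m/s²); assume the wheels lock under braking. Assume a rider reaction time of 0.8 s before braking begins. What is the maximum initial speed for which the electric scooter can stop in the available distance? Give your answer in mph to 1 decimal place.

a = μg = 0.83 × 9.8 = 8.134 m/s².
Stopping distance: v·t_r + v²/(2a) = 5 with t_r = 0.8 s and a = 8.134 m/s².
So v² + 13.014 v − 81.34 = 0.
Positive root: v = −a·t_r + √((a·t_r)² + 2a·d) = −6.507 + √(42.341 + 81.34) = 4.6142 m/s.
4.6142 m/s ÷ 0.44704 = 10.322 mph.

Maximum speed ≈ 10.3 mph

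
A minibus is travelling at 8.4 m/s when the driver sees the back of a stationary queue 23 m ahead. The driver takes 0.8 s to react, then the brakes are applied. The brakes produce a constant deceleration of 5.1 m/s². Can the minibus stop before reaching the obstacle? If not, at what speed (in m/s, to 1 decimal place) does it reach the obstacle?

Reaction distance = 8.4000 × 0.8 = 6.720 m.
Braking distance = v²/(2a) = 70.560 / 10.200 = 6.918 m.
Total stopping distance = 6.720 + 6.918 = 13.638 m, vs 23 m available — it stops with 23 − 13.638 = 9.362 m to spare.

Yes — it stops about 9.4 m short of the obstacle, so it never reaches it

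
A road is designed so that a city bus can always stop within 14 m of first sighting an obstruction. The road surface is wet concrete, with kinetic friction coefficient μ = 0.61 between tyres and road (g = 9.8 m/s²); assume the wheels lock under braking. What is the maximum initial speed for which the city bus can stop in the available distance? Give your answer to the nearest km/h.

a = μg = 0.61 × 9.8 = 5.978 m/s².
v²/(2a) = d ⇒ v = √(2 × 5.978 × 14) = √167.38 = 12.9375 m/s.
12.9375 m/s × 3.6 = 46.575 km/h.

Maximum speed ≈ 47 km/h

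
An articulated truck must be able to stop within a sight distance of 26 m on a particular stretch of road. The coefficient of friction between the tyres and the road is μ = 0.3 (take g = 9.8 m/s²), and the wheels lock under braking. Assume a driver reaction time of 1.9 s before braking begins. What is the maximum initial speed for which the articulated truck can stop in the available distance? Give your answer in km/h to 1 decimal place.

a = μg = 0.3 × 9.8 = 2.940 m/s².
Stopping distance: v·t_r + v²/(2a) = 26 with t_r = 1.9 s and a = 2.940 m/s².
So v² + 11.172 v − 152.88 = 0.
Positive root: v = −a·t_r + √((a·t_r)² + 2a·d) = −5.586 + √(31.203 + 152.88) = 7.9817 m/s.
7.9817 m/s × 3.6 = 28.734 km/h.

Maximum speed ≈ 28.7 km/h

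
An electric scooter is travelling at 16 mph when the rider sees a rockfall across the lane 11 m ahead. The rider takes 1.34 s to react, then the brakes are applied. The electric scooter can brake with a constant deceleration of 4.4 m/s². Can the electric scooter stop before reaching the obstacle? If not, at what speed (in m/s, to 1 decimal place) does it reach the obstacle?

16 mph × 0.44704 = 7.1526 m/s.
Reaction distance = 7.1526 × 1.34 = 9.584 m.
Braking distance needed to stop: v²/(2a) = 51.160 / 8.800 = 5.814 m, so total needed = 9.584 + 5.814 = 15.398 m > 11 m — it cannot stop.
Distance remaining when braking begins: 11 − 9.584 = 1.416 m.
v² = v₀² − 2a·d = 51.160 − 2 × 4.400 × 1.416 = 38.699 m²/s².
v = √38.699 = 6.221 m/s.

No — it strikes the obstacle at 6.2 m/s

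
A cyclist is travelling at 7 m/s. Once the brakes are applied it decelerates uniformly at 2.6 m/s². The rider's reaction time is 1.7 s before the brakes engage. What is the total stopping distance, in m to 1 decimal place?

Total stopping distance ≈ 21.3 m

Reaction distance = v·t_r = 7.0000 × 1.7 = 11.900 m.
Braking distance = v²/(2a) = 7.0000² / (2 × 2.600) = 49.000 / 5.200 = 9.423 m.
Total = 11.900 + 9.423 = 21.323 m.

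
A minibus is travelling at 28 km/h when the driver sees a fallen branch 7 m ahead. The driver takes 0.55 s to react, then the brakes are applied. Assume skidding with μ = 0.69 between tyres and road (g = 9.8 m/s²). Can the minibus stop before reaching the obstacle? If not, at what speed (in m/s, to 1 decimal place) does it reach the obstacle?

28 km/h ÷ 3.6 = 7.7778 m/s.
a = μg = 0.69 × 9.8 = 6.762 m/s².
Reaction distance = 7.7778 × 0.55 = 4.278 m.
Braking distance needed to stop: v²/(2a) = 60.494 / 13.524 = 4.473 m, so total needed = 4.278 + 4.473 = 8.751 m > 7 m — it cannot stop.
Distance remaining when braking begins: 7 − 4.278 = 2.722 m.
v² = v₀² − 2a·d = 60.494 − 2 × 6.762 × 2.722 = 23.682 m²/s².
v = √23.682 = 4.866 m/s.

No — it strikes the obstacle at 4.9 m/s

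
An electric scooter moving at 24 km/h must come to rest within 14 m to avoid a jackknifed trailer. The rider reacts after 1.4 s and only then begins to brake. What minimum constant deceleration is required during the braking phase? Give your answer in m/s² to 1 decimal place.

Required deceleration ≈ 4.8 m/s²

24 km/h ÷ 3.6 = 6.6667 m/s.
Distance covered during reaction = 6.6667 × 1.4 = 9.333 m.
Distance available for braking: 14 − 9.333 = 4.667 m.
v² = 2a·d ⇒ a = v²/(2d) = 6.6667² / (2 × 4.667) = 44.445 / 9.334 = 4.7616 m/s².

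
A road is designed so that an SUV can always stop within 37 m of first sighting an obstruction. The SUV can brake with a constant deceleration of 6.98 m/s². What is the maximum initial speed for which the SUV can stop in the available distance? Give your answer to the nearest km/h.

Maximum speed ≈ 82 km/h

v²/(2a) = d ⇒ v = √(2 × 6.980 × 37) = √516.52 = 22.7271 m/s.
22.7271 m/s × 3.6 = 81.818 km/h.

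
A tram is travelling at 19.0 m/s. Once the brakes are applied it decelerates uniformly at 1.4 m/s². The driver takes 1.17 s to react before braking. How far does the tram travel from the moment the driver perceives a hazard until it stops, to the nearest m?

Total stopping distance ≈ 151 m

Reaction distance = v·t_r = 19.0000 × 1.17 = 22.230 m.
Braking distance = v²/(2a) = 19.0000² / (2 × 1.400) = 361.000 / 2.800 = 128.929 m.
Total = 22.230 + 128.929 = 151.159 m.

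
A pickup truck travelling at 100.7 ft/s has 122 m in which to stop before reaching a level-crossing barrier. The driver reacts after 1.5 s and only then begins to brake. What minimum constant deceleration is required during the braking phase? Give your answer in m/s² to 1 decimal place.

Required deceleration ≈ 6.2 m/s²

100.7 ft/s × 0.3048 = 30.6934 m/s.
Distance covered during reaction = 30.6934 × 1.5 = 46.040 m.
Distance available for braking: 122 − 46.040 = 75.960 m.
v² = 2a·d ⇒ a = v²/(2d) = 30.6934² / (2 × 75.960) = 942.085 / 151.920 = 6.2012 m/s².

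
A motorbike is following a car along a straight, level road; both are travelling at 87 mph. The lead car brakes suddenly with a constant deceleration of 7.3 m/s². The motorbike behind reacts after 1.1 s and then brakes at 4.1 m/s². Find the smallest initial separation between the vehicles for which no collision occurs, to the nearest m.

87 mph × 0.44704 = 38.8925 m/s.
Leader travels v²/(2a_L) = 1512.627 / 14.600 = 103.605 m before stopping.
Follower covers v·t_r = 38.8925 × 1.1 = 42.782 m while reacting, then v²/(2a_F) = 1512.627 / 8.200 = 184.467 m while braking, for a total of 42.782 + 184.467 = 227.249 m.
Since a_F ≤ a_L and the follower starts braking later, the follower is never slower than the leader, so the closest approach is when both have stopped.
Minimum gap = 227.249 − 103.605 = 123.644 m.

Minimum gap ≈ 124 m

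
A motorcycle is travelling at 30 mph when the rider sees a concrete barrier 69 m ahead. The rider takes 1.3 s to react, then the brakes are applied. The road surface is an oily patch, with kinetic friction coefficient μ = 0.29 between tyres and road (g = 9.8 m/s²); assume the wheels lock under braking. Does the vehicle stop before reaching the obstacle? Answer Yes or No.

Yes

30 mph × 0.44704 = 13.4112 m/s.
a = μg = 0.29 × 9.8 = 2.842 m/s².
Reaction distance = 13.4112 × 1.3 = 17.435 m.
Braking distance = v²/(2a) = 179.860 / 5.684 = 31.643 m.
Total stopping distance = 17.435 + 31.643 = 49.078 m, vs 69 m available — it stops with 69 − 49.078 = 19.922 m to spare.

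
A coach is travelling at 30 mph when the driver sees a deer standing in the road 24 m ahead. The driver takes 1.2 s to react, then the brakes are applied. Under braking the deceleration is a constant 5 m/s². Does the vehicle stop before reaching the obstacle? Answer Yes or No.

No

30 mph × 0.44704 = 13.4112 m/s.
Reaction distance = 13.4112 × 1.2 = 16.093 m.
Braking distance = v²/(2a) = 179.860 / 10.000 = 17.986 m.
Total stopping distance = 16.093 + 17.986 = 34.079 m, vs 24 m available — it cannot stop in time and overshoots by 34.079 − 24 = 10.079 m.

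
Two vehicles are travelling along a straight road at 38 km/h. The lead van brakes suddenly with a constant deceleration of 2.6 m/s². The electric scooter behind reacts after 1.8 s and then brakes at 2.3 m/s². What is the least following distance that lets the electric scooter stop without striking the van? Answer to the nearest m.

38 km/h ÷ 3.6 = 10.5556 m/s.
Leader travels v²/(2a_L) = 111.421 / 5.200 = 21.427 m before stopping.
Follower covers v·t_r = 10.5556 × 1.8 = 19.000 m while reacting, then v²/(2a_F) = 111.421 / 4.600 = 24.222 m while braking, for a total of 19.000 + 24.222 = 43.222 m.
Since a_F ≤ a_L and the follower starts braking later, the follower is never slower than the leader, so the closest approach is when both have stopped.
Minimum gap = 43.222 − 21.427 = 21.795 m.

Minimum gap ≈ 22 m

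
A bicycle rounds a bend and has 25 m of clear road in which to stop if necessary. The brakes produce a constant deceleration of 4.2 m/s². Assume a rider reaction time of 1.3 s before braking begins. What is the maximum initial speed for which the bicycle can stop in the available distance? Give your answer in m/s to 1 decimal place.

Stopping distance: v·t_r + v²/(2a) = 25 with t_r = 1.3 s and a = 4.200 m/s².
So v² + 10.920 v − 210.00 = 0.
Positive root: v = −a·t_r + √((a·t_r)² + 2a·d) = −5.460 + √(29.812 + 210.00) = 10.0259 m/s.

Maximum speed ≈ 10.0 m/s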